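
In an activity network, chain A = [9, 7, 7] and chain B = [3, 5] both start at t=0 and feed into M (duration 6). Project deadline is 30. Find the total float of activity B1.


Forward pass: ES(B1) = sum of predecessors on chain B = 0
EF = ES + duration = 0 + 3 = 3
Backward pass: LF(M) = deadline = 30; LS(M) = 30 - 6 = 24
LF(B1) = LS(M) - sum(successors on chain B) = 24 - 5 = 19
LS = LF - duration = 19 - 3 = 16
Total float = LS - ES = 16 - 0 = 16

16


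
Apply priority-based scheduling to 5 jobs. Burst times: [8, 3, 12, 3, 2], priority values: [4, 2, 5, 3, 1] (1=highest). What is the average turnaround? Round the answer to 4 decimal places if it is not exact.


Sort by priority (ascending = highest first):
Order: [(1, 2), (2, 3), (3, 3), (4, 8), (5, 12)]
Completion times:
  Priority 1, burst=2, C=2
  Priority 2, burst=3, C=5
  Priority 3, burst=3, C=8
  Priority 4, burst=8, C=16
  Priority 5, burst=12, C=28
Average turnaround = 59/5 = 11.8

11.8


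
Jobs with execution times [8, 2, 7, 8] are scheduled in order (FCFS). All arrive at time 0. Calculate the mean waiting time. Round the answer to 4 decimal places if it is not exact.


FCFS order (as given): [8, 2, 7, 8]
Waiting times:
  Job 1: wait = 0
  Job 2: wait = 8
  Job 3: wait = 10
  Job 4: wait = 17
Sum of waiting times = 35
Average waiting time = 35/4 = 8.75

8.75


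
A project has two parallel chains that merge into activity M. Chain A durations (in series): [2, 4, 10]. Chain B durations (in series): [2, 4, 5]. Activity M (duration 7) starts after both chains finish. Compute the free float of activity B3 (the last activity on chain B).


ES(B3) = sum of predecessors on chain B = 6
EF(B3) = ES + duration = 6 + 5 = 11
Successor of B3 is M. ES(M) = max(sum(A), sum(B)) = max(16, 11) = 16
Free float = ES(successor) - EF(current) = 16 - 11 = 5

5


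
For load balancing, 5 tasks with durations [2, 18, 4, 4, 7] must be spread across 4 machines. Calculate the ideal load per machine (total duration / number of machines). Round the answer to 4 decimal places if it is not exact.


Total processing time = 2 + 18 + 4 + 4 + 7 = 35
Number of machines = 4
Ideal balanced load = 35 / 4 = 8.75

8.75


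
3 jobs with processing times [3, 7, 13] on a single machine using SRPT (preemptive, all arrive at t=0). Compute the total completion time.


Since all jobs arrive at t=0, SRPT equals SPT ordering.
SPT order: [3, 7, 13]
Completion times:
  Job 1: p=3, C=3
  Job 2: p=7, C=10
  Job 3: p=13, C=23
Total completion time = 3 + 10 + 23 = 36

36


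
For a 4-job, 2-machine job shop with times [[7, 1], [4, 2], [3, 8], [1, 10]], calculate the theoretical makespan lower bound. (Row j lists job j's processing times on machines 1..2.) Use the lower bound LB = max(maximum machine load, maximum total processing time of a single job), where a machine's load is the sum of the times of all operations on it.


Machine loads:
  Machine 1: 7 + 4 + 3 + 1 = 15
  Machine 2: 1 + 2 + 8 + 10 = 21
Max machine load = 21
Job totals:
  Job 1: 8
  Job 2: 6
  Job 3: 11
  Job 4: 11
Max job total = 11
Lower bound = max(21, 11) = 21

21


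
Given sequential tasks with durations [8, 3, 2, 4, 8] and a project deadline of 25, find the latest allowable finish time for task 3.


LF(activity 3) = deadline - sum of successor durations
Successors: activities 4 through 5 with durations [4, 8]
Sum of successor durations = 12
LF = 25 - 12 = 13

13


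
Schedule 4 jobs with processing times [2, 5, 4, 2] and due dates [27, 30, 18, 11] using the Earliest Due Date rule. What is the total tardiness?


Sort by due date (EDD order): [(2, 11), (4, 18), (2, 27), (5, 30)]
Compute completion times and tardiness:
  Job 1: p=2, d=11, C=2, tardiness=max(0,2-11)=0
  Job 2: p=4, d=18, C=6, tardiness=max(0,6-18)=0
  Job 3: p=2, d=27, C=8, tardiness=max(0,8-27)=0
  Job 4: p=5, d=30, C=13, tardiness=max(0,13-30)=0
Total tardiness = 0

0


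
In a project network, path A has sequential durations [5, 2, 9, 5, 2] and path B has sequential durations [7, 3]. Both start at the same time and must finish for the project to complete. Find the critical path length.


Path A total = 5 + 2 + 9 + 5 + 2 = 23
Path B total = 7 + 3 = 10
Critical path = longest path = max(23, 10) = 23

23


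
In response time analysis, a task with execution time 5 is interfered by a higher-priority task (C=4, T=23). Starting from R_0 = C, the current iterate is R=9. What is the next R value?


R_next = C + ceil(R_prev / T_hp) * C_hp
ceil(9 / 23) = ceil(0.3913) = 1
Interference = 1 * 4 = 4
R_next = 5 + 4 = 9
R_next = R_prev, so the iteration has converged (response time = 9).

9


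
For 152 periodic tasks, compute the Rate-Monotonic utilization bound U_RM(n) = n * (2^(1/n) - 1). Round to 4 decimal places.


Compute 2^(1/152) = 1.0045705923
Subtract 1: 1.0045705923 - 1 = 0.0045705923
Multiply by n: 152 * 0.0045705923 = 0.6947300296
Round to 4 dp: 0.6947

0.6947


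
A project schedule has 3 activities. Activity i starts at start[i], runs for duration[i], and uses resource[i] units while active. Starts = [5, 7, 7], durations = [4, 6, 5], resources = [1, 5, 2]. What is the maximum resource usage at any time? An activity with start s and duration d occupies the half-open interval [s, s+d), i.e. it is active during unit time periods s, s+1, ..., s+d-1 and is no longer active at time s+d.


Each activity i is active on [start_i, start_i + duration_i).
Compute total resource usage per time slot:
  t=0: active resources = [], total = 0
  t=1: active resources = [], total = 0
  t=2: active resources = [], total = 0
  t=3: active resources = [], total = 0
  t=4: active resources = [], total = 0
  t=5: active resources = [1], total = 1
  t=6: active resources = [1], total = 1
  t=7: active resources = [1, 5, 2], total = 8
  t=8: active resources = [1, 5, 2], total = 8
  t=9: active resources = [5, 2], total = 7
  t=10: active resources = [5, 2], total = 7
  t=11: active resources = [5, 2], total = 7
  t=12: active resources = [5], total = 5
Peak resource demand = 8

8


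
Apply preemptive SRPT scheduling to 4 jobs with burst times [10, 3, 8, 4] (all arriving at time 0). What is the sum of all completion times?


Since all jobs arrive at t=0, SRPT equals SPT ordering.
SPT order: [3, 4, 8, 10]
Completion times:
  Job 1: p=3, C=3
  Job 2: p=4, C=7
  Job 3: p=8, C=15
  Job 4: p=10, C=25
Total completion time = 3 + 7 + 15 + 25 = 50

50


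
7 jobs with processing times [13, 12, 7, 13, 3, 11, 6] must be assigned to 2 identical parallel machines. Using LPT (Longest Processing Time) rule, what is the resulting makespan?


Sort jobs in decreasing order (LPT): [13, 13, 12, 11, 7, 6, 3]
Assign each job to the least loaded machine:
  Machine 1: jobs [13, 12, 6, 3], load = 34
  Machine 2: jobs [13, 11, 7], load = 31
Makespan = max load = 34

34


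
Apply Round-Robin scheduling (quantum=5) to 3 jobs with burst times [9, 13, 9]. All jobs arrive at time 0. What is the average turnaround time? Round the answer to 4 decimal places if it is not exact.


Time quantum = 5
Execution trace:
  J1 runs 5 units, time = 5
  J2 runs 5 units, time = 10
  J3 runs 5 units, time = 15
  J1 runs 4 units, time = 19
  J2 runs 5 units, time = 24
  J3 runs 4 units, time = 28
  J2 runs 3 units, time = 31
Finish times: [19, 31, 28]
Average turnaround = 78/3 = 26.0

26.0


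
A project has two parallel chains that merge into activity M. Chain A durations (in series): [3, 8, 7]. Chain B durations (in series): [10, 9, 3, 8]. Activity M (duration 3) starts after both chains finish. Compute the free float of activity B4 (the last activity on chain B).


ES(B4) = sum of predecessors on chain B = 22
EF(B4) = ES + duration = 22 + 8 = 30
Successor of B4 is M. ES(M) = max(sum(A), sum(B)) = max(18, 30) = 30
Free float = ES(successor) - EF(current) = 30 - 30 = 0

0


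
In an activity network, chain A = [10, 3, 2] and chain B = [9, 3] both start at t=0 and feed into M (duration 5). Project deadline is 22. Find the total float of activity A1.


Forward pass: ES(A1) = sum of predecessors on chain A = 0
EF = ES + duration = 0 + 10 = 10
Backward pass: LF(M) = deadline = 22; LS(M) = 22 - 5 = 17
LF(A1) = LS(M) - sum(successors on chain A) = 17 - 5 = 12
LS = LF - duration = 12 - 10 = 2
Total float = LS - ES = 2 - 0 = 2

2


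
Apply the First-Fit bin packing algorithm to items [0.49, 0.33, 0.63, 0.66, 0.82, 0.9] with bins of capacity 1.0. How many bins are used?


Place items sequentially using First-Fit:
  Item 0.49 -> new Bin 1
  Item 0.33 -> Bin 1 (now 0.82)
  Item 0.63 -> new Bin 2
  Item 0.66 -> new Bin 3
  Item 0.82 -> new Bin 4
  Item 0.9 -> new Bin 5
Total bins used = 5

5


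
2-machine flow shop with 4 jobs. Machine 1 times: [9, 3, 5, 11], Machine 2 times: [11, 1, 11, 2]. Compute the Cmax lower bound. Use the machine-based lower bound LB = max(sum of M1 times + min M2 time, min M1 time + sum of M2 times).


LB1 = sum(M1 times) + min(M2 times) = 28 + 1 = 29
LB2 = min(M1 times) + sum(M2 times) = 3 + 25 = 28
Lower bound = max(LB1, LB2) = max(29, 28) = 29

29


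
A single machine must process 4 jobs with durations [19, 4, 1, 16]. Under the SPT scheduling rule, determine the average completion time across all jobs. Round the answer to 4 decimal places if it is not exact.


Sort jobs by processing time (SPT order): [1, 4, 16, 19]
Compute completion times sequentially:
  Job 1: processing = 1, completes at 1
  Job 2: processing = 4, completes at 5
  Job 3: processing = 16, completes at 21
  Job 4: processing = 19, completes at 40
Sum of completion times = 67
Average completion time = 67/4 = 16.75

16.75


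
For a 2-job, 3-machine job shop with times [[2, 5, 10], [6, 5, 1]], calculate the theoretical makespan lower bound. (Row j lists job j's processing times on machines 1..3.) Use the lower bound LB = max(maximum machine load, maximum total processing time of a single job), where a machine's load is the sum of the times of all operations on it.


Machine loads:
  Machine 1: 2 + 6 = 8
  Machine 2: 5 + 5 = 10
  Machine 3: 10 + 1 = 11
Max machine load = 11
Job totals:
  Job 1: 17
  Job 2: 12
Max job total = 17
Lower bound = max(11, 17) = 17

17


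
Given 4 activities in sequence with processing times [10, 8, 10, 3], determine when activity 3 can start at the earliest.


Activity 3 starts after activities 1 through 2 complete.
Predecessor durations: [10, 8]
ES = 10 + 8 = 18

18


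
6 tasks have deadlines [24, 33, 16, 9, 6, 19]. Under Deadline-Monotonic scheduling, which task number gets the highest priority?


Sort tasks by relative deadline (ascending):
  Task 5: deadline = 6
  Task 4: deadline = 9
  Task 3: deadline = 16
  Task 6: deadline = 19
  Task 1: deadline = 24
  Task 2: deadline = 33
Priority order (highest first): [5, 4, 3, 6, 1, 2]
Highest priority task = 5

5


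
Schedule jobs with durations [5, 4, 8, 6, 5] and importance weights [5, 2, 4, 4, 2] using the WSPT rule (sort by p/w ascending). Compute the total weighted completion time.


Compute p/w ratios and sort ascending (WSPT): [(5, 5), (6, 4), (4, 2), (8, 4), (5, 2)]
Compute weighted completion times:
  Job (p=5,w=5): C=5, w*C=5*5=25
  Job (p=6,w=4): C=11, w*C=4*11=44
  Job (p=4,w=2): C=15, w*C=2*15=30
  Job (p=8,w=4): C=23, w*C=4*23=92
  Job (p=5,w=2): C=28, w*C=2*28=56
Total weighted completion time = 247

247


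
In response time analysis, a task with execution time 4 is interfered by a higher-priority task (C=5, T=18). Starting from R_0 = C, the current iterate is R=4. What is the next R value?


R_next = C + ceil(R_prev / T_hp) * C_hp
ceil(4 / 18) = ceil(0.2222) = 1
Interference = 1 * 5 = 5
R_next = 4 + 5 = 9

9


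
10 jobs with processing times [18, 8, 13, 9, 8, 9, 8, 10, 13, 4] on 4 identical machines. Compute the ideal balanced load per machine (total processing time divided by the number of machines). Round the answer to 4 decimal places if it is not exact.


Total processing time = 18 + 8 + 13 + 9 + 8 + 9 + 8 + 10 + 13 + 4 = 100
Number of machines = 4
Ideal balanced load = 100 / 4 = 25.0

25.0


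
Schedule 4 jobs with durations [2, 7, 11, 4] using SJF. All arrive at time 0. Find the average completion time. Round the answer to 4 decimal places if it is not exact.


SJF order (ascending): [2, 4, 7, 11]
Completion times:
  Job 1: burst=2, C=2
  Job 2: burst=4, C=6
  Job 3: burst=7, C=13
  Job 4: burst=11, C=24
Average completion = 45/4 = 11.25

11.25


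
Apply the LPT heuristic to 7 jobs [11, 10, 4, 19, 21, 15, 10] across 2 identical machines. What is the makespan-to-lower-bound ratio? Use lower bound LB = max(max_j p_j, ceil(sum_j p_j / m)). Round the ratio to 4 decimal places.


LPT order: [21, 19, 15, 11, 10, 10, 4]
Machine loads after assignment: [46, 44]
LPT makespan = 46
Lower bound = max(max_job, ceil(total/2)) = max(21, 45) = 45
Ratio = 46 / 45 = 1.0222

1.0222


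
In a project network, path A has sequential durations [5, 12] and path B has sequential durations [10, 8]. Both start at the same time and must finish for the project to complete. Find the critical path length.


Path A total = 5 + 12 = 17
Path B total = 10 + 8 = 18
Critical path = longest path = max(17, 18) = 18

18


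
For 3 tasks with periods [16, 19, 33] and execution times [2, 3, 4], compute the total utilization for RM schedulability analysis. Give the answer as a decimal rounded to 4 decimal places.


Compute individual utilizations (exact fractions):
  Task 1: C/T = 2/16 = 1/8 (approx. 0.125)
  Task 2: C/T = 3/19 (approx. 0.1579)
  Task 3: C/T = 4/33 (approx. 0.1212)
Total utilization U = 1/8 + 3/19 + 4/33 = 2027/5016
Rounded to 4 decimal places: U = 0.4041
RM (Liu & Layland) bound for 3 tasks = 0.779763; compare with U = 2027/5016 (approx. 0.404107)
U <= bound, so schedulable by RM sufficient condition.

0.4041


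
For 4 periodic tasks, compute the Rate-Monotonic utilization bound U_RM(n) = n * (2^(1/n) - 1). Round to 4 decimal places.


Compute 2^(1/4) = 1.1892071150
Subtract 1: 1.1892071150 - 1 = 0.1892071150
Multiply by n: 4 * 0.1892071150 = 0.7568284600
Round to 4 dp: 0.7568

0.7568


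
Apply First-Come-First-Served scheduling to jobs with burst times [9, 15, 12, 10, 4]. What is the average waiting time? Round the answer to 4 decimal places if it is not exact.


FCFS order (as given): [9, 15, 12, 10, 4]
Waiting times:
  Job 1: wait = 0
  Job 2: wait = 9
  Job 3: wait = 24
  Job 4: wait = 36
  Job 5: wait = 46
Sum of waiting times = 115
Average waiting time = 115/5 = 23.0

23.0


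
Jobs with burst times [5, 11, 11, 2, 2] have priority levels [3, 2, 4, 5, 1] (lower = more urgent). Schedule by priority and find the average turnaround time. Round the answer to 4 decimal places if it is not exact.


Sort by priority (ascending = highest first):
Order: [(1, 2), (2, 11), (3, 5), (4, 11), (5, 2)]
Completion times:
  Priority 1, burst=2, C=2
  Priority 2, burst=11, C=13
  Priority 3, burst=5, C=18
  Priority 4, burst=11, C=29
  Priority 5, burst=2, C=31
Average turnaround = 93/5 = 18.6

18.6


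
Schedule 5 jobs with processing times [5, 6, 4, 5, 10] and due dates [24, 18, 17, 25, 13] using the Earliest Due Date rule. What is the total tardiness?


Sort by due date (EDD order): [(10, 13), (4, 17), (6, 18), (5, 24), (5, 25)]
Compute completion times and tardiness:
  Job 1: p=10, d=13, C=10, tardiness=max(0,10-13)=0
  Job 2: p=4, d=17, C=14, tardiness=max(0,14-17)=0
  Job 3: p=6, d=18, C=20, tardiness=max(0,20-18)=2
  Job 4: p=5, d=24, C=25, tardiness=max(0,25-24)=1
  Job 5: p=5, d=25, C=30, tardiness=max(0,30-25)=5
Total tardiness = 8

8


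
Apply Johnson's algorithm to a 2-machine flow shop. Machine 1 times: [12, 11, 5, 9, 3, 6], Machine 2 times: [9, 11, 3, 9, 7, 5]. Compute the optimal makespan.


Apply Johnson's rule:
  Group 1 (a <= b): [(5, 3, 7), (4, 9, 9), (2, 11, 11)]
  Group 2 (a > b): [(1, 12, 9), (6, 6, 5), (3, 5, 3)]
Optimal job order: [5, 4, 2, 1, 6, 3]
Schedule:
  Job 5: M1 done at 3, M2 done at 10
  Job 4: M1 done at 12, M2 done at 21
  Job 2: M1 done at 23, M2 done at 34
  Job 1: M1 done at 35, M2 done at 44
  Job 6: M1 done at 41, M2 done at 49
  Job 3: M1 done at 46, M2 done at 52
Makespan = 52

52


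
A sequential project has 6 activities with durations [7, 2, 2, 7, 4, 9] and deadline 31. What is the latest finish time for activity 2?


LF(activity 2) = deadline - sum of successor durations
Successors: activities 3 through 6 with durations [2, 7, 4, 9]
Sum of successor durations = 22
LF = 31 - 22 = 9

9


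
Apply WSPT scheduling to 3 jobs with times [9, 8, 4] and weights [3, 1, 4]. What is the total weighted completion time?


Compute p/w ratios and sort ascending (WSPT): [(4, 4), (9, 3), (8, 1)]
Compute weighted completion times:
  Job (p=4,w=4): C=4, w*C=4*4=16
  Job (p=9,w=3): C=13, w*C=3*13=39
  Job (p=8,w=1): C=21, w*C=1*21=21
Total weighted completion time = 76

76


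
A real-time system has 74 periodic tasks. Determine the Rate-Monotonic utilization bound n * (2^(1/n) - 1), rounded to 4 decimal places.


Compute 2^(1/74) = 1.0094108601
Subtract 1: 1.0094108601 - 1 = 0.0094108601
Multiply by n: 74 * 0.0094108601 = 0.6964036474
Round to 4 dp: 0.6964

0.6964


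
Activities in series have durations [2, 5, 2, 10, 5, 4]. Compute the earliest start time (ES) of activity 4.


Activity 4 starts after activities 1 through 3 complete.
Predecessor durations: [2, 5, 2]
ES = 2 + 5 + 2 = 9

9


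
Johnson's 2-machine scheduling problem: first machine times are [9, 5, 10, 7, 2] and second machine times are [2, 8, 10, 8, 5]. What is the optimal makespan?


Apply Johnson's rule:
  Group 1 (a <= b): [(5, 2, 5), (2, 5, 8), (4, 7, 8), (3, 10, 10)]
  Group 2 (a > b): [(1, 9, 2)]
Optimal job order: [5, 2, 4, 3, 1]
Schedule:
  Job 5: M1 done at 2, M2 done at 7
  Job 2: M1 done at 7, M2 done at 15
  Job 4: M1 done at 14, M2 done at 23
  Job 3: M1 done at 24, M2 done at 34
  Job 1: M1 done at 33, M2 done at 36
Makespan = 36

36


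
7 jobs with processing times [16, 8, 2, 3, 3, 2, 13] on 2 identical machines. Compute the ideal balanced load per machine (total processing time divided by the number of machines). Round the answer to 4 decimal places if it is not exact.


Total processing time = 16 + 8 + 2 + 3 + 3 + 2 + 13 = 47
Number of machines = 2
Ideal balanced load = 47 / 2 = 23.5

23.5


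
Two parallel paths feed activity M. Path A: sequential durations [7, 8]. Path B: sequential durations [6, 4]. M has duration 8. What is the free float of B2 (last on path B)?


ES(B2) = sum of predecessors on chain B = 6
EF(B2) = ES + duration = 6 + 4 = 10
Successor of B2 is M. ES(M) = max(sum(A), sum(B)) = max(15, 10) = 15
Free float = ES(successor) - EF(current) = 15 - 10 = 5

5


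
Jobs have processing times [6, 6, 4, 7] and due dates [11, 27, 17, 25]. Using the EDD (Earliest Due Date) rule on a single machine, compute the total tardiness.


Sort by due date (EDD order): [(6, 11), (4, 17), (7, 25), (6, 27)]
Compute completion times and tardiness:
  Job 1: p=6, d=11, C=6, tardiness=max(0,6-11)=0
  Job 2: p=4, d=17, C=10, tardiness=max(0,10-17)=0
  Job 3: p=7, d=25, C=17, tardiness=max(0,17-25)=0
  Job 4: p=6, d=27, C=23, tardiness=max(0,23-27)=0
Total tardiness = 0

0


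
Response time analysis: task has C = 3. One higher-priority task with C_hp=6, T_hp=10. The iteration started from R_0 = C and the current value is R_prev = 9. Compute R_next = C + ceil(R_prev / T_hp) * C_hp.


R_next = C + ceil(R_prev / T_hp) * C_hp
ceil(9 / 10) = ceil(0.9) = 1
Interference = 1 * 6 = 6
R_next = 3 + 6 = 9
R_next = R_prev, so the iteration has converged (response time = 9).

9


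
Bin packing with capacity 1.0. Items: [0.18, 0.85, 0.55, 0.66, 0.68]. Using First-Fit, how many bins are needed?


Place items sequentially using First-Fit:
  Item 0.18 -> new Bin 1
  Item 0.85 -> new Bin 2
  Item 0.55 -> Bin 1 (now 0.73)
  Item 0.66 -> new Bin 3
  Item 0.68 -> new Bin 4
Total bins used = 4

4


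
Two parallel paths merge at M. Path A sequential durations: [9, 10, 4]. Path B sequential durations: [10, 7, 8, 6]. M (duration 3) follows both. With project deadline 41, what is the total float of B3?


Forward pass: ES(B3) = sum of predecessors on chain B = 17
EF = ES + duration = 17 + 8 = 25
Backward pass: LF(M) = deadline = 41; LS(M) = 41 - 3 = 38
LF(B3) = LS(M) - sum(successors on chain B) = 38 - 6 = 32
LS = LF - duration = 32 - 8 = 24
Total float = LS - ES = 24 - 17 = 7

7


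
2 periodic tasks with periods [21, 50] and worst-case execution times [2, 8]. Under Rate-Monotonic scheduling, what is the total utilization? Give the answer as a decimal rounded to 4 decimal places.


Compute individual utilizations (exact fractions):
  Task 1: C/T = 2/21 (approx. 0.0952)
  Task 2: C/T = 8/50 = 4/25 (approx. 0.16)
Total utilization U = 2/21 + 4/25 = 134/525
Rounded to 4 decimal places: U = 0.2552
RM (Liu & Layland) bound for 2 tasks = 0.828427; compare with U = 134/525 (approx. 0.255238)
U <= bound, so schedulable by RM sufficient condition.

0.2552


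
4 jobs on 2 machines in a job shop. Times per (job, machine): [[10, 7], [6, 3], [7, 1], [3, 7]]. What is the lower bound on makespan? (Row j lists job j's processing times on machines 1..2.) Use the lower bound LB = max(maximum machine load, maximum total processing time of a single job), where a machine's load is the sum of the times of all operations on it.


Machine loads:
  Machine 1: 10 + 6 + 7 + 3 = 26
  Machine 2: 7 + 3 + 1 + 7 = 18
Max machine load = 26
Job totals:
  Job 1: 17
  Job 2: 9
  Job 3: 8
  Job 4: 10
Max job total = 17
Lower bound = max(26, 17) = 26

26


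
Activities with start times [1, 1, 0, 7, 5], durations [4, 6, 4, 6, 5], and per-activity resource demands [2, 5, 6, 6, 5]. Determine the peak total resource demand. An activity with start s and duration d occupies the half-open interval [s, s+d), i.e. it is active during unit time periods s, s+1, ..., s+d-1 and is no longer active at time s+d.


Each activity i is active on [start_i, start_i + duration_i).
Compute total resource usage per time slot:
  t=0: active resources = [6], total = 6
  t=1: active resources = [2, 5, 6], total = 13
  t=2: active resources = [2, 5, 6], total = 13
  t=3: active resources = [2, 5, 6], total = 13
  t=4: active resources = [2, 5], total = 7
  t=5: active resources = [5, 5], total = 10
  t=6: active resources = [5, 5], total = 10
  t=7: active resources = [6, 5], total = 11
  t=8: active resources = [6, 5], total = 11
  t=9: active resources = [6, 5], total = 11
  t=10: active resources = [6], total = 6
  t=11: active resources = [6], total = 6
  t=12: active resources = [6], total = 6
Peak resource demand = 13

13


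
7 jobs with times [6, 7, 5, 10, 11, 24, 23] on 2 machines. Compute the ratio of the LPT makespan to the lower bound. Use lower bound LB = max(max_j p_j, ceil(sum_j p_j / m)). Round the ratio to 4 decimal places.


LPT order: [24, 23, 11, 10, 7, 6, 5]
Machine loads after assignment: [41, 45]
LPT makespan = 45
Lower bound = max(max_job, ceil(total/2)) = max(24, 43) = 43
Ratio = 45 / 43 = 1.0465

1.0465


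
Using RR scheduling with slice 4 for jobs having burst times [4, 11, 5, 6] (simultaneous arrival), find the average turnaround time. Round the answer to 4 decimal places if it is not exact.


Time quantum = 4
Execution trace:
  J1 runs 4 units, time = 4
  J2 runs 4 units, time = 8
  J3 runs 4 units, time = 12
  J4 runs 4 units, time = 16
  J2 runs 4 units, time = 20
  J3 runs 1 units, time = 21
  J4 runs 2 units, time = 23
  J2 runs 3 units, time = 26
Finish times: [4, 26, 21, 23]
Average turnaround = 74/4 = 18.5

18.5


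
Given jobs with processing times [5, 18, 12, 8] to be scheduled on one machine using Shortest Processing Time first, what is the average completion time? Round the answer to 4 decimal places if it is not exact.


Sort jobs by processing time (SPT order): [5, 8, 12, 18]
Compute completion times sequentially:
  Job 1: processing = 5, completes at 5
  Job 2: processing = 8, completes at 13
  Job 3: processing = 12, completes at 25
  Job 4: processing = 18, completes at 43
Sum of completion times = 86
Average completion time = 86/4 = 21.5

21.5


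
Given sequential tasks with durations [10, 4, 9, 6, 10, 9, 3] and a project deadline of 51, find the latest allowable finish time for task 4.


LF(activity 4) = deadline - sum of successor durations
Successors: activities 5 through 7 with durations [10, 9, 3]
Sum of successor durations = 22
LF = 51 - 22 = 29

29


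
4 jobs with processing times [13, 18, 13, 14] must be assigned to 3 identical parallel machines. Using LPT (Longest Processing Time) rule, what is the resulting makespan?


Sort jobs in decreasing order (LPT): [18, 14, 13, 13]
Assign each job to the least loaded machine:
  Machine 1: jobs [18], load = 18
  Machine 2: jobs [14], load = 14
  Machine 3: jobs [13, 13], load = 26
Makespan = max load = 26

26


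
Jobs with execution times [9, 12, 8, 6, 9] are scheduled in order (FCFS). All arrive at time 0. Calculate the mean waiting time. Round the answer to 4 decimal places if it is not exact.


FCFS order (as given): [9, 12, 8, 6, 9]
Waiting times:
  Job 1: wait = 0
  Job 2: wait = 9
  Job 3: wait = 21
  Job 4: wait = 29
  Job 5: wait = 35
Sum of waiting times = 94
Average waiting time = 94/5 = 18.8

18.8


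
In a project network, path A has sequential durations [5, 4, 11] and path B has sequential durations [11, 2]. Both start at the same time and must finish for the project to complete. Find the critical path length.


Path A total = 5 + 4 + 11 = 20
Path B total = 11 + 2 = 13
Critical path = longest path = max(20, 13) = 20

20


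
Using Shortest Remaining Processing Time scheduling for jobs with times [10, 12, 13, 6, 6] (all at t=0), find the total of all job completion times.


Since all jobs arrive at t=0, SRPT equals SPT ordering.
SPT order: [6, 6, 10, 12, 13]
Completion times:
  Job 1: p=6, C=6
  Job 2: p=6, C=12
  Job 3: p=10, C=22
  Job 4: p=12, C=34
  Job 5: p=13, C=47
Total completion time = 6 + 12 + 22 + 34 + 47 = 121

121


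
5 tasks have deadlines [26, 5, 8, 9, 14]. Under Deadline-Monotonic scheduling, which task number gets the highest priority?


Sort tasks by relative deadline (ascending):
  Task 2: deadline = 5
  Task 3: deadline = 8
  Task 4: deadline = 9
  Task 5: deadline = 14
  Task 1: deadline = 26
Priority order (highest first): [2, 3, 4, 5, 1]
Highest priority task = 2

2


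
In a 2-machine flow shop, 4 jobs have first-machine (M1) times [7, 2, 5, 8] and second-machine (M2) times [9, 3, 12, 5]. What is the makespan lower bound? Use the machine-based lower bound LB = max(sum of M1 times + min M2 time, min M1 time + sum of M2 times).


LB1 = sum(M1 times) + min(M2 times) = 22 + 3 = 25
LB2 = min(M1 times) + sum(M2 times) = 2 + 29 = 31
Lower bound = max(LB1, LB2) = max(25, 31) = 31

31


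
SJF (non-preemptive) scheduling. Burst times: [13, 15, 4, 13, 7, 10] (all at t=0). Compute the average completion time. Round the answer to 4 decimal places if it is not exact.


SJF order (ascending): [4, 7, 10, 13, 13, 15]
Completion times:
  Job 1: burst=4, C=4
  Job 2: burst=7, C=11
  Job 3: burst=10, C=21
  Job 4: burst=13, C=34
  Job 5: burst=13, C=47
  Job 6: burst=15, C=62
Average completion = 179/6 = 29.8333

29.8333


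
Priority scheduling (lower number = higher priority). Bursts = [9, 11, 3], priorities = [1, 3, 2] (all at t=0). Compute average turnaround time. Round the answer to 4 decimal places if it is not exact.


Sort by priority (ascending = highest first):
Order: [(1, 9), (2, 3), (3, 11)]
Completion times:
  Priority 1, burst=9, C=9
  Priority 2, burst=3, C=12
  Priority 3, burst=11, C=23
Average turnaround = 44/3 = 14.6667

14.6667


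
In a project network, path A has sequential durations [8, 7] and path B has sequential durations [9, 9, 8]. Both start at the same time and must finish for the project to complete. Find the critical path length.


Path A total = 8 + 7 = 15
Path B total = 9 + 9 + 8 = 26
Critical path = longest path = max(15, 26) = 26

26


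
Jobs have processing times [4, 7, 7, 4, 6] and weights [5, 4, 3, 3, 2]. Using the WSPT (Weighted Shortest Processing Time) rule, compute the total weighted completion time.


Compute p/w ratios and sort ascending (WSPT): [(4, 5), (4, 3), (7, 4), (7, 3), (6, 2)]
Compute weighted completion times:
  Job (p=4,w=5): C=4, w*C=5*4=20
  Job (p=4,w=3): C=8, w*C=3*8=24
  Job (p=7,w=4): C=15, w*C=4*15=60
  Job (p=7,w=3): C=22, w*C=3*22=66
  Job (p=6,w=2): C=28, w*C=2*28=56
Total weighted completion time = 226

226


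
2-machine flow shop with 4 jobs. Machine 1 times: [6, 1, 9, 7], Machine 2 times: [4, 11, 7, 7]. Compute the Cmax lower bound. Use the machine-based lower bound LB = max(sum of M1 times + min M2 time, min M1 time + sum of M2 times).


LB1 = sum(M1 times) + min(M2 times) = 23 + 4 = 27
LB2 = min(M1 times) + sum(M2 times) = 1 + 29 = 30
Lower bound = max(LB1, LB2) = max(27, 30) = 30

30


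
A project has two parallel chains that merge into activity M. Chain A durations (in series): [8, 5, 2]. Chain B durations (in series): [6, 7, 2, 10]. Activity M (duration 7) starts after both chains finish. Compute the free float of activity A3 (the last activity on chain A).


ES(A3) = sum of predecessors on chain A = 13
EF(A3) = ES + duration = 13 + 2 = 15
Successor of A3 is M. ES(M) = max(sum(A), sum(B)) = max(15, 25) = 25
Free float = ES(successor) - EF(current) = 25 - 15 = 10

10


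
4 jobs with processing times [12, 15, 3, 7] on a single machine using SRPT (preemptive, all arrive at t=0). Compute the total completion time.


Since all jobs arrive at t=0, SRPT equals SPT ordering.
SPT order: [3, 7, 12, 15]
Completion times:
  Job 1: p=3, C=3
  Job 2: p=7, C=10
  Job 3: p=12, C=22
  Job 4: p=15, C=37
Total completion time = 3 + 10 + 22 + 37 = 72

72


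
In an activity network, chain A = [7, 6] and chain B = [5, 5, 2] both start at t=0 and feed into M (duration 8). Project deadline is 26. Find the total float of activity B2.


Forward pass: ES(B2) = sum of predecessors on chain B = 5
EF = ES + duration = 5 + 5 = 10
Backward pass: LF(M) = deadline = 26; LS(M) = 26 - 8 = 18
LF(B2) = LS(M) - sum(successors on chain B) = 18 - 2 = 16
LS = LF - duration = 16 - 5 = 11
Total float = LS - ES = 11 - 5 = 6

6


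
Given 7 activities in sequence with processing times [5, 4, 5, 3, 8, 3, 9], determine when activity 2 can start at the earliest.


Activity 2 starts after activities 1 through 1 complete.
Predecessor durations: [5]
ES = 5 = 5

5


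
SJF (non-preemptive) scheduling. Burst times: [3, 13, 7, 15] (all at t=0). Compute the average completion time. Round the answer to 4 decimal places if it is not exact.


SJF order (ascending): [3, 7, 13, 15]
Completion times:
  Job 1: burst=3, C=3
  Job 2: burst=7, C=10
  Job 3: burst=13, C=23
  Job 4: burst=15, C=38
Average completion = 74/4 = 18.5

18.5


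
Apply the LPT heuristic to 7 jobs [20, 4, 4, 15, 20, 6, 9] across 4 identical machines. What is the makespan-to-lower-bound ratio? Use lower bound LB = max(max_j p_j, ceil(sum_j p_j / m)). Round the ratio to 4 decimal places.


LPT order: [20, 20, 15, 9, 6, 4, 4]
Machine loads after assignment: [20, 20, 19, 19]
LPT makespan = 20
Lower bound = max(max_job, ceil(total/4)) = max(20, 20) = 20
Ratio = 20 / 20 = 1.0

1.0


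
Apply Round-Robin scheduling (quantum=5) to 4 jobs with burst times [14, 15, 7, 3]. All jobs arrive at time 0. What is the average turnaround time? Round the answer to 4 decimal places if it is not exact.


Time quantum = 5
Execution trace:
  J1 runs 5 units, time = 5
  J2 runs 5 units, time = 10
  J3 runs 5 units, time = 15
  J4 runs 3 units, time = 18
  J1 runs 5 units, time = 23
  J2 runs 5 units, time = 28
  J3 runs 2 units, time = 30
  J1 runs 4 units, time = 34
  J2 runs 5 units, time = 39
Finish times: [34, 39, 30, 18]
Average turnaround = 121/4 = 30.25

30.25


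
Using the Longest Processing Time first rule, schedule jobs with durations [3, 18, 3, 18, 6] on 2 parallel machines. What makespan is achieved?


Sort jobs in decreasing order (LPT): [18, 18, 6, 3, 3]
Assign each job to the least loaded machine:
  Machine 1: jobs [18, 6], load = 24
  Machine 2: jobs [18, 3, 3], load = 24
Makespan = max load = 24

24


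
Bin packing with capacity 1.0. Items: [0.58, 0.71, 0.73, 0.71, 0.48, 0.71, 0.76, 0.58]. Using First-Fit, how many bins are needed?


Place items sequentially using First-Fit:
  Item 0.58 -> new Bin 1
  Item 0.71 -> new Bin 2
  Item 0.73 -> new Bin 3
  Item 0.71 -> new Bin 4
  Item 0.48 -> new Bin 5
  Item 0.71 -> new Bin 6
  Item 0.76 -> new Bin 7
  Item 0.58 -> new Bin 8
Total bins used = 8

8


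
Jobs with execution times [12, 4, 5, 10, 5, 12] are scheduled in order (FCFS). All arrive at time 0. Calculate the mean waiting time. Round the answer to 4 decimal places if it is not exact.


FCFS order (as given): [12, 4, 5, 10, 5, 12]
Waiting times:
  Job 1: wait = 0
  Job 2: wait = 12
  Job 3: wait = 16
  Job 4: wait = 21
  Job 5: wait = 31
  Job 6: wait = 36
Sum of waiting times = 116
Average waiting time = 116/6 = 19.3333

19.3333


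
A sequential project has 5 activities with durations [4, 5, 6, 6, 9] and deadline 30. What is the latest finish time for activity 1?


LF(activity 1) = deadline - sum of successor durations
Successors: activities 2 through 5 with durations [5, 6, 6, 9]
Sum of successor durations = 26
LF = 30 - 26 = 4

4


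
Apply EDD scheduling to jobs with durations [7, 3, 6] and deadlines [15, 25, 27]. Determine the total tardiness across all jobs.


Sort by due date (EDD order): [(7, 15), (3, 25), (6, 27)]
Compute completion times and tardiness:
  Job 1: p=7, d=15, C=7, tardiness=max(0,7-15)=0
  Job 2: p=3, d=25, C=10, tardiness=max(0,10-25)=0
  Job 3: p=6, d=27, C=16, tardiness=max(0,16-27)=0
Total tardiness = 0

0


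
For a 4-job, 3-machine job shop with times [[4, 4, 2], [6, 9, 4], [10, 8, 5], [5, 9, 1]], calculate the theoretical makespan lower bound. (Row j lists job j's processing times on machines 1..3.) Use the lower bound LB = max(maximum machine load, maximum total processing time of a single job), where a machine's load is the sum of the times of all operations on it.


Machine loads:
  Machine 1: 4 + 6 + 10 + 5 = 25
  Machine 2: 4 + 9 + 8 + 9 = 30
  Machine 3: 2 + 4 + 5 + 1 = 12
Max machine load = 30
Job totals:
  Job 1: 10
  Job 2: 19
  Job 3: 23
  Job 4: 15
Max job total = 23
Lower bound = max(30, 23) = 30

30


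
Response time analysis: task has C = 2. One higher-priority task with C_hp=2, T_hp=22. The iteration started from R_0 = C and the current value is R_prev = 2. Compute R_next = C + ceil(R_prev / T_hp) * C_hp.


R_next = C + ceil(R_prev / T_hp) * C_hp
ceil(2 / 22) = ceil(0.0909) = 1
Interference = 1 * 2 = 2
R_next = 2 + 2 = 4

4


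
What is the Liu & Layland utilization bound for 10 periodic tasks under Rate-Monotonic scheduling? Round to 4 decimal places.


Compute 2^(1/10) = 1.0717734625
Subtract 1: 1.0717734625 - 1 = 0.0717734625
Multiply by n: 10 * 0.0717734625 = 0.7177346250
Round to 4 dp: 0.7177

0.7177


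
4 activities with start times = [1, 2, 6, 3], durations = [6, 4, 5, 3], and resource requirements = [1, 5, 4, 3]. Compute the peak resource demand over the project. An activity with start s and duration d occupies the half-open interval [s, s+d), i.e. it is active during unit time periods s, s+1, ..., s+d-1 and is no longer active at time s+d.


Each activity i is active on [start_i, start_i + duration_i).
Compute total resource usage per time slot:
  t=0: active resources = [], total = 0
  t=1: active resources = [1], total = 1
  t=2: active resources = [1, 5], total = 6
  t=3: active resources = [1, 5, 3], total = 9
  t=4: active resources = [1, 5, 3], total = 9
  t=5: active resources = [1, 5, 3], total = 9
  t=6: active resources = [1, 4], total = 5
  t=7: active resources = [4], total = 4
  t=8: active resources = [4], total = 4
  t=9: active resources = [4], total = 4
  t=10: active resources = [4], total = 4
Peak resource demand = 9

9


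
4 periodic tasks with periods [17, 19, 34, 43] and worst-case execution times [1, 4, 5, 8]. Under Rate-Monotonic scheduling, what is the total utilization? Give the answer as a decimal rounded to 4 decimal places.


Compute individual utilizations (exact fractions):
  Task 1: C/T = 1/17 (approx. 0.0588)
  Task 2: C/T = 4/19 (approx. 0.2105)
  Task 3: C/T = 5/34 (approx. 0.1471)
  Task 4: C/T = 8/43 (approx. 0.186)
Total utilization U = 1/17 + 4/19 + 5/34 + 8/43 = 16735/27778
Rounded to 4 decimal places: U = 0.6025
RM (Liu & Layland) bound for 4 tasks = 0.756828; compare with U = 16735/27778 (approx. 0.602455)
U <= bound, so schedulable by RM sufficient condition.

0.6025


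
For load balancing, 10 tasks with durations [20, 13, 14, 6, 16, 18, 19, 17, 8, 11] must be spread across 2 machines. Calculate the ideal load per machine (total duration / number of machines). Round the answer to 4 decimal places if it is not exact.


Total processing time = 20 + 13 + 14 + 6 + 16 + 18 + 19 + 17 + 8 + 11 = 142
Number of machines = 2
Ideal balanced load = 142 / 2 = 71.0

71.0


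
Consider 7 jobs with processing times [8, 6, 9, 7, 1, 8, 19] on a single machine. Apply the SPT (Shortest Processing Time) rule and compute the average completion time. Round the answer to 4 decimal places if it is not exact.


Sort jobs by processing time (SPT order): [1, 6, 7, 8, 8, 9, 19]
Compute completion times sequentially:
  Job 1: processing = 1, completes at 1
  Job 2: processing = 6, completes at 7
  Job 3: processing = 7, completes at 14
  Job 4: processing = 8, completes at 22
  Job 5: processing = 8, completes at 30
  Job 6: processing = 9, completes at 39
  Job 7: processing = 19, completes at 58
Sum of completion times = 171
Average completion time = 171/7 = 24.4286

24.4286


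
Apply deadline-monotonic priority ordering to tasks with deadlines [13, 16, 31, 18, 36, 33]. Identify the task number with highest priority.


Sort tasks by relative deadline (ascending):
  Task 1: deadline = 13
  Task 2: deadline = 16
  Task 4: deadline = 18
  Task 3: deadline = 31
  Task 6: deadline = 33
  Task 5: deadline = 36
Priority order (highest first): [1, 2, 4, 3, 6, 5]
Highest priority task = 1

1


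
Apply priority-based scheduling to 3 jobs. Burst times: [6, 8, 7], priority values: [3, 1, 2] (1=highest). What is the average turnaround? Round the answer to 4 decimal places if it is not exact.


Sort by priority (ascending = highest first):
Order: [(1, 8), (2, 7), (3, 6)]
Completion times:
  Priority 1, burst=8, C=8
  Priority 2, burst=7, C=15
  Priority 3, burst=6, C=21
Average turnaround = 44/3 = 14.6667

14.6667


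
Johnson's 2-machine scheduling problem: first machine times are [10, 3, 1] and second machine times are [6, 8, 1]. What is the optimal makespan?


Apply Johnson's rule:
  Group 1 (a <= b): [(3, 1, 1), (2, 3, 8)]
  Group 2 (a > b): [(1, 10, 6)]
Optimal job order: [3, 2, 1]
Schedule:
  Job 3: M1 done at 1, M2 done at 2
  Job 2: M1 done at 4, M2 done at 12
  Job 1: M1 done at 14, M2 done at 20
Makespan = 20

20


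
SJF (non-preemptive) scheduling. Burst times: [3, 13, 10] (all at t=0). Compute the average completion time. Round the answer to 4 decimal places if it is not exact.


SJF order (ascending): [3, 10, 13]
Completion times:
  Job 1: burst=3, C=3
  Job 2: burst=10, C=13
  Job 3: burst=13, C=26
Average completion = 42/3 = 14.0

14.0


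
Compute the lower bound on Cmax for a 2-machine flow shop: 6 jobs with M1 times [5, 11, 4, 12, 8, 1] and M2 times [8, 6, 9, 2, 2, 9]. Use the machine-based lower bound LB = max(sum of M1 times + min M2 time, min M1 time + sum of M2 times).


LB1 = sum(M1 times) + min(M2 times) = 41 + 2 = 43
LB2 = min(M1 times) + sum(M2 times) = 1 + 36 = 37
Lower bound = max(LB1, LB2) = max(43, 37) = 43

43


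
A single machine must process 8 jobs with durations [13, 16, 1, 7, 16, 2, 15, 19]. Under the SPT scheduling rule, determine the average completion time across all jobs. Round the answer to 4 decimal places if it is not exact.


Sort jobs by processing time (SPT order): [1, 2, 7, 13, 15, 16, 16, 19]
Compute completion times sequentially:
  Job 1: processing = 1, completes at 1
  Job 2: processing = 2, completes at 3
  Job 3: processing = 7, completes at 10
  Job 4: processing = 13, completes at 23
  Job 5: processing = 15, completes at 38
  Job 6: processing = 16, completes at 54
  Job 7: processing = 16, completes at 70
  Job 8: processing = 19, completes at 89
Sum of completion times = 288
Average completion time = 288/8 = 36.0

36.0
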